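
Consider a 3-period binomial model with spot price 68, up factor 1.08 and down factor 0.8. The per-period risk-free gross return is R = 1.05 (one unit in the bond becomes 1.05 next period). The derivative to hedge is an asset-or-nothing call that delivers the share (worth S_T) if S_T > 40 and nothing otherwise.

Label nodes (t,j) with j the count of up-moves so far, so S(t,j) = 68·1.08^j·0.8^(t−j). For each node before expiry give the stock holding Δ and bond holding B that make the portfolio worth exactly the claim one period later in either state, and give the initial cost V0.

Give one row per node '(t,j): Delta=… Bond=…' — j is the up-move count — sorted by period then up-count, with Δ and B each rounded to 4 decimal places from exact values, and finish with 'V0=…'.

(0,0): Delta=1.0190 Bond=-1.3317
(1,0): Delta=1.2332 Bond=-13.0506
(1,1): Delta=1.0000 Bond=0.0000
(2,0): Delta=3.8571 Bond=-127.8955
(2,1): Delta=1.0000 Bond=0.0000
(2,2): Delta=1.0000 Bond=0.0000
V0=67.9630

Risk-neutral probability p* = (R−d)/(u−d) = (1.05−0.8)/(1.08−0.8) = 0.8929.
Payoff layer (t=3): V(3,0)=0.0000, V(3,1)=47.0016, V(3,2)=63.4522, V(3,3)=85.6604
Node (2,0) S=43.5200: V=(p*·47.0016+(1−p*)·0.0000)/1.05=39.9673; Δ=(47.0016−0.0000)/(47.0016−34.8160)=3.8571; B=V−Δ·S=-127.8955
Node (2,1) S=58.7520: V=(p*·63.4522+(1−p*)·47.0016)/1.05=58.7520; Δ=(63.4522−47.0016)/(63.4522−47.0016)=1.0000; B=V−Δ·S=0.0000
Node (2,2) S=79.3152: V=(p*·85.6604+(1−p*)·63.4522)/1.05=79.3152; Δ=(85.6604−63.4522)/(85.6604−63.4522)=1.0000; B=V−Δ·S=0.0000
Node (1,0) S=54.4000: V=(p*·58.7520+(1−p*)·39.9673)/1.05=54.0375; Δ=(58.7520−39.9673)/(58.7520−43.5200)=1.2332; B=V−Δ·S=-13.0506
Node (1,1) S=73.4400: V=(p*·79.3152+(1−p*)·58.7520)/1.05=73.4400; Δ=(79.3152−58.7520)/(79.3152−58.7520)=1.0000; B=V−Δ·S=0.0000
Node (0,0) S=68.0000: V=(p*·73.4400+(1−p*)·54.0375)/1.05=67.9630; Δ=(73.4400−54.0375)/(73.4400−54.4000)=1.0190; B=V−Δ·S=-1.3317
Self-financing check: at every node Δ·S+B equals the discounted successor values.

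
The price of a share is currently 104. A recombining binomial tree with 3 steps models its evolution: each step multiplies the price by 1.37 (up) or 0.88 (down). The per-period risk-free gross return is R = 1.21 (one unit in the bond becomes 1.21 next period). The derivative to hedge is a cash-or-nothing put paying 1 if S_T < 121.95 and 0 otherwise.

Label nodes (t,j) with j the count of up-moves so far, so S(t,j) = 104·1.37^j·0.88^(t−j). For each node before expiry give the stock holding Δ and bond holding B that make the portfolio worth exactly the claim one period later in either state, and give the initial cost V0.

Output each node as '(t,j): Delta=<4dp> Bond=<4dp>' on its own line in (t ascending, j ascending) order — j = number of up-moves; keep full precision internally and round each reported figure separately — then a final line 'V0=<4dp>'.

Risk-neutral probability p* = (R−d)/(u−d) = (1.21−0.88)/(1.37−0.88) = 0.6735.
Terminal payoffs: V(3,0)=1.0000, V(3,1)=1.0000, V(3,2)=0.0000, V(3,3)=0.0000
(2,0): S=80.5376. Δ = (V_up−V_dn)/(S_up−S_dn) = (1.0000−1.0000)/(110.3365−70.8731) = 0.0000. V = [p*·1.0000 + (1−p*)·1.0000]/1.21 = 0.8264. B = V − Δ·S = 0.8264.
(2,1): S=125.3824. Δ = (V_up−V_dn)/(S_up−S_dn) = (0.0000−1.0000)/(171.7739−110.3365) = -0.0163. V = [p*·0.0000 + (1−p*)·1.0000]/1.21 = 0.2699. B = V − Δ·S = 2.3107.
(2,2): S=195.1976. Δ = (V_up−V_dn)/(S_up−S_dn) = (0.0000−0.0000)/(267.4207−171.7739) = 0.0000. V = [p*·0.0000 + (1−p*)·0.0000]/1.21 = 0.0000. B = V − Δ·S = 0.0000.
(1,0): S=91.5200. Δ = (V_up−V_dn)/(S_up−S_dn) = (0.2699−0.8264)/(125.3824−80.5376) = -0.0124. V = [p*·0.2699 + (1−p*)·0.8264]/1.21 = 0.3732. B = V − Δ·S = 1.5091.
(1,1): S=142.4800. Δ = (V_up−V_dn)/(S_up−S_dn) = (0.0000−0.2699)/(195.1976−125.3824) = -0.0039. V = [p*·0.0000 + (1−p*)·0.2699]/1.21 = 0.0728. B = V − Δ·S = 0.6236.
(0,0): S=104.0000. Δ = (V_up−V_dn)/(S_up−S_dn) = (0.0728−0.3732)/(142.4800−91.5200) = -0.0059. V = [p*·0.0728 + (1−p*)·0.3732]/1.21 = 0.1413. B = V − Δ·S = 0.7543.
Check: Δ(0,0)·S0 + B(0,0) = 0.1413 = V0.

(0,0): Delta=-0.0059 Bond=0.7543
(1,0): Delta=-0.0124 Bond=1.5091
(1,1): Delta=-0.0039 Bond=0.6236
(2,0): Delta=0.0000 Bond=0.8264
(2,1): Delta=-0.0163 Bond=2.3107
(2,2): Delta=0.0000 Bond=0.0000
V0=0.1413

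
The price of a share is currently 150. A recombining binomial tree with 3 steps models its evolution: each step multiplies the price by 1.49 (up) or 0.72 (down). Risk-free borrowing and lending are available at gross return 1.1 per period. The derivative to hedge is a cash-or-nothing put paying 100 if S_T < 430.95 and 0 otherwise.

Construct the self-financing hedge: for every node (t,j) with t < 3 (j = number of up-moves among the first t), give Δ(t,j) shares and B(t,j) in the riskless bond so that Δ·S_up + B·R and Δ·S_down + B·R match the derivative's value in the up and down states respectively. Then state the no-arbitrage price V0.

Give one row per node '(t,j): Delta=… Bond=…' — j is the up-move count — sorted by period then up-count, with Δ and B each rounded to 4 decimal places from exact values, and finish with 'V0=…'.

No-arbitrage ⇒ martingale measure with p* = (R−d)/(u−d) = 0.4935.
Terminal payoffs: V(3,0)=100.0000, V(3,1)=100.0000, V(3,2)=100.0000, V(3,3)=0.0000
  t=2,j=0: stock 77.7600 → up 115.8624 (V=100.0000), down 55.9872 (V=100.0000). Price 90.9091; hedge Δ=0.0000, bond B=90.9091.
  t=2,j=1: stock 160.9200 → up 239.7708 (V=100.0000), down 115.8624 (V=100.0000). Price 90.9091; hedge Δ=0.0000, bond B=90.9091.
  t=2,j=2: stock 333.0150 → up 496.1923 (V=0.0000), down 239.7708 (V=100.0000). Price 46.0449; hedge Δ=-0.3900, bond B=175.9150.
  t=1,j=0: stock 108.0000 → up 160.9200 (V=90.9091), down 77.7600 (V=90.9091). Price 82.6446; hedge Δ=0.0000, bond B=82.6446.
  t=1,j=1: stock 223.5000 → up 333.0150 (V=46.0449), down 160.9200 (V=90.9091). Price 62.5166; hedge Δ=-0.2607, bond B=120.7819.
  t=0,j=0: stock 150.0000 → up 223.5000 (V=62.5166), down 108.0000 (V=82.6446). Price 66.1012; hedge Δ=-0.1743, bond B=92.2415.
Root portfolio cost Δ·150+B reproduces V0=66.1012.

(0,0): Delta=-0.1743 Bond=92.2415
(1,0): Delta=0.0000 Bond=82.6446
(1,1): Delta=-0.2607 Bond=120.7819
(2,0): Delta=0.0000 Bond=90.9091
(2,1): Delta=0.0000 Bond=90.9091
(2,2): Delta=-0.3900 Bond=175.9150
V0=66.1012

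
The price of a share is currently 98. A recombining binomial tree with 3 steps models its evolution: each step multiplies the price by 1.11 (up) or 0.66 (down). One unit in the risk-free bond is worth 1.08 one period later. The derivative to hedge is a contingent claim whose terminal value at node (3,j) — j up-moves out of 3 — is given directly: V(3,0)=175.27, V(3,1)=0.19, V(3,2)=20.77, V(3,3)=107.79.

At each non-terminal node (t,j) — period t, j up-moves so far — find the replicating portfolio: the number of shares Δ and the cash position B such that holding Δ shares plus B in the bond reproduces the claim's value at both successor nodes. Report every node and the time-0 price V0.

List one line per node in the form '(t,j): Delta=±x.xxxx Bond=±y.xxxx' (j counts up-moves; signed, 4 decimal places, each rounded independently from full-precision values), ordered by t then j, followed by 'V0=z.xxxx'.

Risk-neutral probability p* = (R−d)/(u−d) = (1.08−0.66)/(1.11−0.66) = 0.9333.
At expiry t=3: V(3,0)=175.2700, V(3,1)=0.1900, V(3,2)=20.7700, V(3,3)=107.7900
Node (2,0) S=42.6888: V=(p*·0.1900+(1−p*)·175.2700)/1.08=10.9833; Δ=(0.1900−175.2700)/(47.3846−28.1746)=-9.1140; B=V−Δ·S=400.0500
Node (2,1) S=71.7948: V=(p*·20.7700+(1−p*)·0.1900)/1.08=17.9611; Δ=(20.7700−0.1900)/(79.6922−47.3846)=0.6370; B=V−Δ·S=-27.7722
Node (2,2) S=120.7458: V=(p*·107.7900+(1−p*)·20.7700)/1.08=94.4340; Δ=(107.7900−20.7700)/(134.0278−79.6922)=1.6015; B=V−Δ·S=-98.9438
Node (1,0) S=64.6800: V=(p*·17.9611+(1−p*)·10.9833)/1.08=16.1999; Δ=(17.9611−10.9833)/(71.7948−42.6888)=0.2397; B=V−Δ·S=0.6938
Node (1,1) S=108.7800: V=(p*·94.4340+(1−p*)·17.9611)/1.08=82.7183; Δ=(94.4340−17.9611)/(120.7458−71.7948)=1.5622; B=V−Δ·S=-87.2213
Node (0,0) S=98.0000: V=(p*·82.7183+(1−p*)·16.1999)/1.08=72.4849; Δ=(82.7183−16.1999)/(108.7800−64.6800)=1.5084; B=V−Δ·S=-75.3336
Each (Δ,B) replicates both successor values, so the strategy is self-financing and V0 is arbitrage-free.

(0,0): Delta=1.5084 Bond=-75.3336
(1,0): Delta=0.2397 Bond=0.6938
(1,1): Delta=1.5622 Bond=-87.2213
(2,0): Delta=-9.1140 Bond=400.0500
(2,1): Delta=0.6370 Bond=-27.7722
(2,2): Delta=1.6015 Bond=-98.9438
V0=72.4849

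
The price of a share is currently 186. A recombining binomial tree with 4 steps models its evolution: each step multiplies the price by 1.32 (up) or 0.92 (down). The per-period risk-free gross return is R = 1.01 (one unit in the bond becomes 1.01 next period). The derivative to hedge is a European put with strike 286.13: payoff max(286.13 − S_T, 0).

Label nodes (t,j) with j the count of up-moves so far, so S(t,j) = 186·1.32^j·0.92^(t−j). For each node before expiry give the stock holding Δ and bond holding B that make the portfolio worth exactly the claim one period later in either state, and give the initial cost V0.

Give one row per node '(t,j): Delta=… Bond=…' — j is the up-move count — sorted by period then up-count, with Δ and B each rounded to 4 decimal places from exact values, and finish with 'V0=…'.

The replicating-portfolio and risk-neutral prices coincide; use p* = (1.01−0.92)/(1.32−0.92) = 0.2250 for the latter.
Terminal values V(4,·): V(4,0)=152.8809, V(4,1)=94.9465, V(4,2)=11.8233, V(4,3)=0.0000, V(4,4)=0.0000
Node (3,0) S=144.8360: V=(p*·94.9465+(1−p*)·152.8809)/1.01=138.4611; Δ=(94.9465−152.8809)/(191.1835−133.2491)=-1.0000; B=V−Δ·S=283.2970
Node (3,1) S=207.8081: V=(p*·11.8233+(1−p*)·94.9465)/1.01=75.4889; Δ=(11.8233−94.9465)/(274.3067−191.1835)=-1.0000; B=V−Δ·S=283.2970
Node (3,2) S=298.1595: V=(p*·0.0000+(1−p*)·11.8233)/1.01=9.0723; Δ=(0.0000−11.8233)/(393.5705−274.3067)=-0.0991; B=V−Δ·S=38.6305
Node (3,3) S=427.7940: V=(p*·0.0000+(1−p*)·0.0000)/1.01=0.0000; Δ=(0.0000−0.0000)/(564.6881−393.5705)=0.0000; B=V−Δ·S=0.0000
Node (2,0) S=157.4304: V=(p*·75.4889+(1−p*)·138.4611)/1.01=123.0617; Δ=(75.4889−138.4611)/(207.8081−144.8360)=-1.0000; B=V−Δ·S=280.4921
Node (2,1) S=225.8784: V=(p*·9.0723+(1−p*)·75.4889)/1.01=59.9457; Δ=(9.0723−75.4889)/(298.1595−207.8081)=-0.7351; B=V−Δ·S=225.9872
Node (2,2) S=324.0864: V=(p*·0.0000+(1−p*)·9.0723)/1.01=6.9614; Δ=(0.0000−9.0723)/(427.7940−298.1595)=-0.0700; B=V−Δ·S=29.6422
Node (1,0) S=171.1200: V=(p*·59.9457+(1−p*)·123.0617)/1.01=107.7828; Δ=(59.9457−123.0617)/(225.8784−157.4304)=-0.9221; B=V−Δ·S=265.5728
Node (1,1) S=245.5200: V=(p*·6.9614+(1−p*)·59.9457)/1.01=47.5488; Δ=(6.9614−59.9457)/(324.0864−225.8784)=-0.5395; B=V−Δ·S=180.0095
Node (0,0) S=186.0000: V=(p*·47.5488+(1−p*)·107.7828)/1.01=93.2972; Δ=(47.5488−107.7828)/(245.5200−171.1200)=-0.8096; B=V−Δ·S=243.8822
Self-financing check: at every node Δ·S+B equals the discounted successor values.

(0,0): Delta=-0.8096 Bond=243.8822
(1,0): Delta=-0.9221 Bond=265.5728
(1,1): Delta=-0.5395 Bond=180.0095
(2,0): Delta=-1.0000 Bond=280.4921
(2,1): Delta=-0.7351 Bond=225.9872
(2,2): Delta=-0.0700 Bond=29.6422
(3,0): Delta=-1.0000 Bond=283.2970
(3,1): Delta=-1.0000 Bond=283.2970
(3,2): Delta=-0.0991 Bond=38.6305
(3,3): Delta=0.0000 Bond=0.0000
V0=93.2972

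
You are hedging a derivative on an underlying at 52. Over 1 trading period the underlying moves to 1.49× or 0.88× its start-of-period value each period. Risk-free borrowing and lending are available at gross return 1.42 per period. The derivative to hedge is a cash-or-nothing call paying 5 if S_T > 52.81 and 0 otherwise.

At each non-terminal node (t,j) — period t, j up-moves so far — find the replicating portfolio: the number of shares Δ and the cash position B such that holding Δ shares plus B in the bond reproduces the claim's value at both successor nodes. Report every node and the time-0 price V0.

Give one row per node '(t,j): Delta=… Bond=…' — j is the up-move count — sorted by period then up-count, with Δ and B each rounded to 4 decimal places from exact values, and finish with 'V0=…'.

(0,0): Delta=0.1576 Bond=-5.0797
V0=3.1171

Since d<R<u, set p* = (R−d)/(u−d) = 0.8852; price each node as the discounted p*-expectation of its children.
Terminal payoffs: V(1,0)=0.0000, V(1,1)=5.0000
(0,0): S=52.0000. Δ = (V_up−V_dn)/(S_up−S_dn) = (5.0000−0.0000)/(77.4800−45.7600) = 0.1576. V = [p*·5.0000 + (1−p*)·0.0000]/1.42 = 3.1171. B = V − Δ·S = -5.0797.
Self-financing check: at every node Δ·S+B equals the discounted successor values.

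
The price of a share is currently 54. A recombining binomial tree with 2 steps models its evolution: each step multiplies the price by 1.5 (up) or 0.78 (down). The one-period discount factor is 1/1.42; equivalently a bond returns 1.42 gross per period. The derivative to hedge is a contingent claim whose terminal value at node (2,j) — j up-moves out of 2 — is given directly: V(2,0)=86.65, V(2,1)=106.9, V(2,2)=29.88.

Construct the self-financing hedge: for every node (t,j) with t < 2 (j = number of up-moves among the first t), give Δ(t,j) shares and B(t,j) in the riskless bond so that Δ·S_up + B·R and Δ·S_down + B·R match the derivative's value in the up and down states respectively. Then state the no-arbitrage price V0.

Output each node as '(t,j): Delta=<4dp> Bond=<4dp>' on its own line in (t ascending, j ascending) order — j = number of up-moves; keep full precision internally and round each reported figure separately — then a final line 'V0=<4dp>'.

(0,0): Delta=-1.1993 Bond=87.4727
(1,0): Delta=0.6677 Bond=45.5722
(1,1): Delta=-1.3206 Bond=134.0411
V0=22.7111

Under the risk-neutral measure, an up-move has probability p* = (R−d)/(u−d) = 0.8889 and values discount at R = 1.42.
At expiry t=2: V(2,0)=86.6500, V(2,1)=106.9000, V(2,2)=29.8800
  t=1,j=0: stock 42.1200 → up 63.1800 (V=106.9000), down 32.8536 (V=86.6500). Price 73.6972; hedge Δ=0.6677, bond B=45.5722.
  t=1,j=1: stock 81.0000 → up 121.5000 (V=29.8800), down 63.1800 (V=106.9000). Price 27.0689; hedge Δ=-1.3206, bond B=134.0411.
  t=0,j=0: stock 54.0000 → up 81.0000 (V=27.0689), down 42.1200 (V=73.6972). Price 22.7111; hedge Δ=-1.1993, bond B=87.4727.
Self-financing check: at every node Δ·S+B equals the discounted successor values.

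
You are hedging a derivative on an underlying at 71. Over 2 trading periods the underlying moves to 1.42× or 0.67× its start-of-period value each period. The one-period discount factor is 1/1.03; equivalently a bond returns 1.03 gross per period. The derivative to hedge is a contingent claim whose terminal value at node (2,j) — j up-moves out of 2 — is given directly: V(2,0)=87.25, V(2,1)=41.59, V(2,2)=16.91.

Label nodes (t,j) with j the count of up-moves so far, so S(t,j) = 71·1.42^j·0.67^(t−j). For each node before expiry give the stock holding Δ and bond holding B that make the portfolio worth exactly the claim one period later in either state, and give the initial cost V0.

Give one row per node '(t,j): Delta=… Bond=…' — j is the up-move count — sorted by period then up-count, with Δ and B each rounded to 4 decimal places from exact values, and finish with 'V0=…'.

(0,0): Delta=-0.6489 Bond=91.5511
(1,0): Delta=-1.2798 Bond=124.3103
(1,1): Delta=-0.3264 Bond=61.7839
V0=45.4804

Since d<R<u, set p* = (R−d)/(u−d) = 0.4800; price each node as the discounted p*-expectation of its children.
Payoff layer (t=2): V(2,0)=87.2500, V(2,1)=41.5900, V(2,2)=16.9100
  t=1,j=0: stock 47.5700 → up 67.5494 (V=41.5900), down 31.8719 (V=87.2500). Price 63.4303; hedge Δ=-1.2798, bond B=124.3103.
  t=1,j=1: stock 100.8200 → up 143.1644 (V=16.9100), down 67.5494 (V=41.5900). Price 28.8773; hedge Δ=-0.3264, bond B=61.7839.
  t=0,j=0: stock 71.0000 → up 100.8200 (V=28.8773), down 47.5700 (V=63.4303). Price 45.4804; hedge Δ=-0.6489, bond B=91.5511.
Self-financing check: at every node Δ·S+B equals the discounted successor values.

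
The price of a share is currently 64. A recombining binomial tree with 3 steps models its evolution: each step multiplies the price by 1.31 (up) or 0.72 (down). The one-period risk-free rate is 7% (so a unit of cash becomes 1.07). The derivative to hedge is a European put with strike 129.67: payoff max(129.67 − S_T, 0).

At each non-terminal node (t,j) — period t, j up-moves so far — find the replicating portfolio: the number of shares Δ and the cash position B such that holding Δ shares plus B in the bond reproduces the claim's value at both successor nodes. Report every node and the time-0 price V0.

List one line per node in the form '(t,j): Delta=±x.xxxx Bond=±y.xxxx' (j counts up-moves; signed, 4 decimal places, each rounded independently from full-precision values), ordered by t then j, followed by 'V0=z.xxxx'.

Under the risk-neutral measure, an up-move has probability p* = (R−d)/(u−d) = 0.5932 and values discount at R = 1.07.
Terminal payoffs: V(3,0)=105.7821, V(3,1)=86.2073, V(3,2)=50.5921, V(3,3)=0.0000
Node (2,0) S=33.1776: V=(p*·86.2073+(1−p*)·105.7821)/1.07=88.0093; Δ=(86.2073−105.7821)/(43.4627−23.8879)=-1.0000; B=V−Δ·S=121.1869
Node (2,1) S=60.3648: V=(p*·50.5921+(1−p*)·86.2073)/1.07=60.8221; Δ=(50.5921−86.2073)/(79.0779−43.4627)=-1.0000; B=V−Δ·S=121.1869
Node (2,2) S=109.8304: V=(p*·0.0000+(1−p*)·50.5921)/1.07=19.2335; Δ=(0.0000−50.5921)/(143.8778−79.0779)=-0.7807; B=V−Δ·S=104.9828
Node (1,0) S=46.0800: V=(p*·60.8221+(1−p*)·88.0093)/1.07=67.1788; Δ=(60.8221−88.0093)/(60.3648−33.1776)=-1.0000; B=V−Δ·S=113.2588
Node (1,1) S=83.8400: V=(p*·19.2335+(1−p*)·60.8221)/1.07=33.7859; Δ=(19.2335−60.8221)/(109.8304−60.3648)=-0.8408; B=V−Δ·S=104.2751
Node (0,0) S=64.0000: V=(p*·33.7859+(1−p*)·67.1788)/1.07=44.2705; Δ=(33.7859−67.1788)/(83.8400−46.0800)=-0.8843; B=V−Δ·S=100.8687
Each (Δ,B) replicates both successor values, so the strategy is self-financing and V0 is arbitrage-free.

(0,0): Delta=-0.8843 Bond=100.8687
(1,0): Delta=-1.0000 Bond=113.2588
(1,1): Delta=-0.8408 Bond=104.2751
(2,0): Delta=-1.0000 Bond=121.1869
(2,1): Delta=-1.0000 Bond=121.1869
(2,2): Delta=-0.7807 Bond=104.9828
V0=44.2705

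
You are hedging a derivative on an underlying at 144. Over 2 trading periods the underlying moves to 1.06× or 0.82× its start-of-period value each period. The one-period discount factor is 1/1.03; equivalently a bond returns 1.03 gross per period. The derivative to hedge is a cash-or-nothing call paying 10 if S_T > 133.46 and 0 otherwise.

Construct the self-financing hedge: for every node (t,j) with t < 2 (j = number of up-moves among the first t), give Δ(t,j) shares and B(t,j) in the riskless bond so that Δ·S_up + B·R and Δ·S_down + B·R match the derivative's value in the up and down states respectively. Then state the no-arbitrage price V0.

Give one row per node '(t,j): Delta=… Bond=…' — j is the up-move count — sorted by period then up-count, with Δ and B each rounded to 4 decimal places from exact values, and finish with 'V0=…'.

(0,0): Delta=0.2458 Bond=-28.1797
(1,0): Delta=0.0000 Bond=0.0000
(1,1): Delta=0.2730 Bond=-33.1715
V0=7.2167

Under the risk-neutral measure, an up-move has probability p* = (R−d)/(u−d) = 0.8750 and values discount at R = 1.03.
Payoff layer (t=2): V(2,0)=0.0000, V(2,1)=0.0000, V(2,2)=10.0000
  t=1,j=0: stock 118.0800 → up 125.1648 (V=0.0000), down 96.8256 (V=0.0000). Price 0.0000; hedge Δ=0.0000, bond B=0.0000.
  t=1,j=1: stock 152.6400 → up 161.7984 (V=10.0000), down 125.1648 (V=0.0000). Price 8.4951; hedge Δ=0.2730, bond B=-33.1715.
  t=0,j=0: stock 144.0000 → up 152.6400 (V=8.4951), down 118.0800 (V=0.0000). Price 7.2167; hedge Δ=0.2458, bond B=-28.1797.
The time-0 hedge costs 7.2167, which is the no-arbitrage price.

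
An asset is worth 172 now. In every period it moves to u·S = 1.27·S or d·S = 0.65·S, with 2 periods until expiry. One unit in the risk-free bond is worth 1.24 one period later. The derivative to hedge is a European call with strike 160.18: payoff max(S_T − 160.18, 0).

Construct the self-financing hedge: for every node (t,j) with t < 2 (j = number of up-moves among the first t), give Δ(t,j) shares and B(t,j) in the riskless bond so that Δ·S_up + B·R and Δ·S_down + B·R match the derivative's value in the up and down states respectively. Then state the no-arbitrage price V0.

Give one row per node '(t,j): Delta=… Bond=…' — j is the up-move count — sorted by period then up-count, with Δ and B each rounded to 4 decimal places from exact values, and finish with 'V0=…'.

(0,0): Delta=0.8437 Bond=-76.0694
(1,0): Delta=0.0000 Bond=0.0000
(1,1): Delta=0.8657 Bond=-99.1223
V0=69.0476

Risk-neutral probability p* = (R−d)/(u−d) = (1.24−0.65)/(1.27−0.65) = 0.9516.
Terminal values V(2,·): V(2,0)=0.0000, V(2,1)=0.0000, V(2,2)=117.2388
(1,0): S=111.8000. Δ = (V_up−V_dn)/(S_up−S_dn) = (0.0000−0.0000)/(141.9860−72.6700) = 0.0000. V = [p*·0.0000 + (1−p*)·0.0000]/1.24 = 0.0000. B = V − Δ·S = 0.0000.
(1,1): S=218.4400. Δ = (V_up−V_dn)/(S_up−S_dn) = (117.2388−0.0000)/(277.4188−141.9860) = 0.8657. V = [p*·117.2388 + (1−p*)·0.0000]/1.24 = 89.9725. B = V − Δ·S = -99.1223.
(0,0): S=172.0000. Δ = (V_up−V_dn)/(S_up−S_dn) = (89.9725−0.0000)/(218.4400−111.8000) = 0.8437. V = [p*·89.9725 + (1−p*)·0.0000]/1.24 = 69.0476. B = V − Δ·S = -76.0694.
Self-financing check: at every node Δ·S+B equals the discounted successor values.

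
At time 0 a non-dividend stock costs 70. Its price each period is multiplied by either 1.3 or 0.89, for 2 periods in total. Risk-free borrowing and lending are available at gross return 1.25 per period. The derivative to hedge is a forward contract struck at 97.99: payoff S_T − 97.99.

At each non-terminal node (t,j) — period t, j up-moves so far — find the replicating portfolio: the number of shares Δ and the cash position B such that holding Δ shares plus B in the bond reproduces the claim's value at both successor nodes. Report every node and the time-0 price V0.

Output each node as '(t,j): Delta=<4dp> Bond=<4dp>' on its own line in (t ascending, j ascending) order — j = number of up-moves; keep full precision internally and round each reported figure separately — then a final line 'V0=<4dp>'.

Since d<R<u, set p* = (R−d)/(u−d) = 0.8780; price each node as the discounted p*-expectation of its children.
Payoff layer (t=2): V(2,0)=-42.5430, V(2,1)=-17.0000, V(2,2)=20.3100
  t=1,j=0: stock 62.3000 → up 80.9900 (V=-17.0000), down 55.4470 (V=-42.5430). Price -16.0920; hedge Δ=1.0000, bond B=-78.3920.
  t=1,j=1: stock 91.0000 → up 118.3000 (V=20.3100), down 80.9900 (V=-17.0000). Price 12.6080; hedge Δ=1.0000, bond B=-78.3920.
  t=0,j=0: stock 70.0000 → up 91.0000 (V=12.6080), down 62.3000 (V=-16.0920). Price 7.2864; hedge Δ=1.0000, bond B=-62.7136.
The time-0 hedge costs 7.2864, which is the no-arbitrage price.

(0,0): Delta=1.0000 Bond=-62.7136
(1,0): Delta=1.0000 Bond=-78.3920
(1,1): Delta=1.0000 Bond=-78.3920
V0=7.2864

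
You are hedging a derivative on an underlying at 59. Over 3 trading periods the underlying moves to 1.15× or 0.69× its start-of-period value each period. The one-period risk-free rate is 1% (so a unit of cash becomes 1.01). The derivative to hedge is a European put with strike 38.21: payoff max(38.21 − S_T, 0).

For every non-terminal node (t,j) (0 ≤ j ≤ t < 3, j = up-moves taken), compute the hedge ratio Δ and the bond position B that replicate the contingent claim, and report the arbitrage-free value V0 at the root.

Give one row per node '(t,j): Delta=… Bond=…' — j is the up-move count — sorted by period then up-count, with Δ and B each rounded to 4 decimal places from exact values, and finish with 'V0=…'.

(0,0): Delta=-0.1336 Bond=9.5041
(1,0): Delta=-0.4252 Bond=21.4700
(1,1): Delta=-0.0570 Bond=4.4056
(2,0): Delta=-1.0000 Bond=37.8317
(2,1): Delta=-0.2743 Bond=14.6203
(2,2): Delta=0.0000 Bond=0.0000
V0=1.6234

Risk-neutral probability p* = (R−d)/(u−d) = (1.01−0.69)/(1.15−0.69) = 0.6957.
At expiry t=3: V(3,0)=18.8280, V(3,1)=5.9066, V(3,2)=0.0000, V(3,3)=0.0000
Node (2,0) S=28.0899: V=(p*·5.9066+(1−p*)·18.8280)/1.01=9.7418; Δ=(5.9066−18.8280)/(32.3034−19.3820)=-1.0000; B=V−Δ·S=37.8317
Node (2,1) S=46.8165: V=(p*·0.0000+(1−p*)·5.9066)/1.01=1.7799; Δ=(0.0000−5.9066)/(53.8390−32.3034)=-0.2743; B=V−Δ·S=14.6203
Node (2,2) S=78.0275: V=(p*·0.0000+(1−p*)·0.0000)/1.01=0.0000; Δ=(0.0000−0.0000)/(89.7316−53.8390)=0.0000; B=V−Δ·S=0.0000
Node (1,0) S=40.7100: V=(p*·1.7799+(1−p*)·9.7418)/1.01=4.1614; Δ=(1.7799−9.7418)/(46.8165−28.0899)=-0.4252; B=V−Δ·S=21.4700
Node (1,1) S=67.8500: V=(p*·0.0000+(1−p*)·1.7799)/1.01=0.5363; Δ=(0.0000−1.7799)/(78.0275−46.8165)=-0.0570; B=V−Δ·S=4.4056
Node (0,0) S=59.0000: V=(p*·0.5363+(1−p*)·4.1614)/1.01=1.6234; Δ=(0.5363−4.1614)/(67.8500−40.7100)=-0.1336; B=V−Δ·S=9.5041
Root portfolio cost Δ·59+B reproduces V0=1.6234.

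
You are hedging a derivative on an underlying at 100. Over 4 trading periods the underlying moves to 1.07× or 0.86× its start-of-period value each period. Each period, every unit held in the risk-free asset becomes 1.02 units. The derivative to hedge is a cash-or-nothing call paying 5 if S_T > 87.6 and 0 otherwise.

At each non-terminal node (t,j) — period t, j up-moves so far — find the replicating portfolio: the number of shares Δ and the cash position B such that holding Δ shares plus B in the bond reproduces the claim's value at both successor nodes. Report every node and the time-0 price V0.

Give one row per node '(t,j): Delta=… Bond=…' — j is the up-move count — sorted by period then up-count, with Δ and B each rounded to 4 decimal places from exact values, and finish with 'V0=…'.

(0,0): Delta=0.0930 Bond=-5.8007
(1,0): Delta=0.1545 Bond=-11.2008
(1,1): Delta=0.0776 Bond=-4.2654
(2,0): Delta=0.0000 Bond=0.0000
(2,1): Delta=0.1933 Bond=-14.9951
(2,2): Delta=0.0485 Bond=-1.0244
(3,0): Delta=0.0000 Bond=0.0000
(3,1): Delta=0.0000 Bond=0.0000
(3,2): Delta=0.2418 Bond=-20.0747
(3,3): Delta=0.0000 Bond=4.9020
V0=3.5023

Under the risk-neutral measure, an up-move has probability p* = (R−d)/(u−d) = 0.7619 and values discount at R = 1.02.
Terminal values V(4,·): V(4,0)=0.0000, V(4,1)=0.0000, V(4,2)=0.0000, V(4,3)=5.0000, V(4,4)=5.0000
(3,0): S=63.6056. Δ = (V_up−V_dn)/(S_up−S_dn) = (0.0000−0.0000)/(68.0580−54.7008) = 0.0000. V = [p*·0.0000 + (1−p*)·0.0000]/1.02 = 0.0000. B = V − Δ·S = 0.0000.
(3,1): S=79.1372. Δ = (V_up−V_dn)/(S_up−S_dn) = (0.0000−0.0000)/(84.6768−68.0580) = 0.0000. V = [p*·0.0000 + (1−p*)·0.0000]/1.02 = 0.0000. B = V − Δ·S = 0.0000.
(3,2): S=98.4614. Δ = (V_up−V_dn)/(S_up−S_dn) = (5.0000−0.0000)/(105.3537−84.6768) = 0.2418. V = [p*·5.0000 + (1−p*)·0.0000]/1.02 = 3.7348. B = V − Δ·S = -20.0747.
(3,3): S=122.5043. Δ = (V_up−V_dn)/(S_up−S_dn) = (5.0000−5.0000)/(131.0796−105.3537) = 0.0000. V = [p*·5.0000 + (1−p*)·5.0000]/1.02 = 4.9020. B = V − Δ·S = 4.9020.
(2,0): S=73.9600. Δ = (V_up−V_dn)/(S_up−S_dn) = (0.0000−0.0000)/(79.1372−63.6056) = 0.0000. V = [p*·0.0000 + (1−p*)·0.0000]/1.02 = 0.0000. B = V − Δ·S = 0.0000.
(2,1): S=92.0200. Δ = (V_up−V_dn)/(S_up−S_dn) = (3.7348−0.0000)/(98.4614−79.1372) = 0.1933. V = [p*·3.7348 + (1−p*)·0.0000]/1.02 = 2.7898. B = V − Δ·S = -14.9951.
(2,2): S=114.4900. Δ = (V_up−V_dn)/(S_up−S_dn) = (4.9020−3.7348)/(122.5043−98.4614) = 0.0485. V = [p*·4.9020 + (1−p*)·3.7348]/1.02 = 4.5334. B = V − Δ·S = -1.0244.
(1,0): S=86.0000. Δ = (V_up−V_dn)/(S_up−S_dn) = (2.7898−0.0000)/(92.0200−73.9600) = 0.1545. V = [p*·2.7898 + (1−p*)·0.0000]/1.02 = 2.0839. B = V − Δ·S = -11.2008.
(1,1): S=107.0000. Δ = (V_up−V_dn)/(S_up−S_dn) = (4.5334−2.7898)/(114.4900−92.0200) = 0.0776. V = [p*·4.5334 + (1−p*)·2.7898]/1.02 = 4.0375. B = V − Δ·S = -4.2654.
(0,0): S=100.0000. Δ = (V_up−V_dn)/(S_up−S_dn) = (4.0375−2.0839)/(107.0000−86.0000) = 0.0930. V = [p*·4.0375 + (1−p*)·2.0839]/1.02 = 3.5023. B = V − Δ·S = -5.8007.
Check: Δ(0,0)·S0 + B(0,0) = 3.5023 = V0.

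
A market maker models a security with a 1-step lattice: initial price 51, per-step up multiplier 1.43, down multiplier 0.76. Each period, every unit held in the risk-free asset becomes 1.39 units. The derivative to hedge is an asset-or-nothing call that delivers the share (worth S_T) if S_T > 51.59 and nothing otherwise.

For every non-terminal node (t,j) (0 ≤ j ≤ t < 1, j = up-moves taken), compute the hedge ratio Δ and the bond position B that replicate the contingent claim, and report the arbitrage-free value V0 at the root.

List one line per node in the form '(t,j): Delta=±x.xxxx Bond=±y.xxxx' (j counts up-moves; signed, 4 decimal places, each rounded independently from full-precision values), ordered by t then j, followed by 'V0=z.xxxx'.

(0,0): Delta=2.1343 Bond=-59.5155
V0=49.3352

Since d<R<u, set p* = (R−d)/(u−d) = 0.9403; price each node as the discounted p*-expectation of its children.
Terminal values V(1,·): V(1,0)=0.0000, V(1,1)=72.9300
(0,0): S=51.0000. Δ = (V_up−V_dn)/(S_up−S_dn) = (72.9300−0.0000)/(72.9300−38.7600) = 2.1343. V = [p*·72.9300 + (1−p*)·0.0000]/1.39 = 49.3352. B = V − Δ·S = -59.5155.
Self-financing check: at every node Δ·S+B equals the discounted successor values.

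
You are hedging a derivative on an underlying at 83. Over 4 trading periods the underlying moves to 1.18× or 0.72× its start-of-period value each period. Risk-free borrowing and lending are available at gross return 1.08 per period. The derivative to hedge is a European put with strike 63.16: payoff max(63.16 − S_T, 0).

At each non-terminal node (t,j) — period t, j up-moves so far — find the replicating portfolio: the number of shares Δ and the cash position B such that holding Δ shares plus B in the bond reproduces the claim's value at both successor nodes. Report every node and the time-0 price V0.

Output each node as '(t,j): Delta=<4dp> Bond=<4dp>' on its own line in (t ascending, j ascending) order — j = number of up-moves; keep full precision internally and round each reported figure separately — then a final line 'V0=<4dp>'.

(0,0): Delta=-0.0839 Bond=8.0750
(1,0): Delta=-0.3309 Bond=23.4820
(1,1): Delta=-0.0420 Bond=4.6207
(2,0): Delta=-1.0000 Bond=54.1495
(2,1): Delta=-0.2175 Bond=17.3636
(2,2): Delta=-0.0123 Bond=1.5533
(3,0): Delta=-1.0000 Bond=58.4815
(3,1): Delta=-1.0000 Bond=58.4815
(3,2): Delta=-0.0849 Bond=7.7169
(3,3): Delta=0.0000 Bond=0.0000
V0=1.1107

Since d<R<u, set p* = (R−d)/(u−d) = 0.7826; price each node as the discounted p*-expectation of its children.
Terminal values V(4,·): V(4,0)=40.8547, V(4,1)=26.6041, V(4,2)=3.2489, V(4,3)=0.0000, V(4,4)=0.0000
  t=3,j=0: stock 30.9796 → up 36.5559 (V=26.6041), down 22.3053 (V=40.8547). Price 27.5019; hedge Δ=-1.0000, bond B=58.4815.
  t=3,j=1: stock 50.7721 → up 59.9111 (V=3.2489), down 36.5559 (V=26.6041). Price 7.7094; hedge Δ=-1.0000, bond B=58.4815.
  t=3,j=2: stock 83.2098 → up 98.1876 (V=0.0000), down 59.9111 (V=3.2489). Price 0.6540; hedge Δ=-0.0849, bond B=7.7169.
  t=3,j=3: stock 136.3717 → up 160.9186 (V=0.0000), down 98.1876 (V=0.0000). Price 0.0000; hedge Δ=0.0000, bond B=0.0000.
  t=2,j=0: stock 43.0272 → up 50.7721 (V=7.7094), down 30.9796 (V=27.5019). Price 11.1223; hedge Δ=-1.0000, bond B=54.1495.
  t=2,j=1: stock 70.5168 → up 83.2098 (V=0.6540), down 50.7721 (V=7.7094). Price 2.0257; hedge Δ=-0.2175, bond B=17.3636.
  t=2,j=2: stock 115.5692 → up 136.3717 (V=0.0000), down 83.2098 (V=0.6540). Price 0.1316; hedge Δ=-0.0123, bond B=1.5533.
  t=1,j=0: stock 59.7600 → up 70.5168 (V=2.0257), down 43.0272 (V=11.1223). Price 3.7067; hedge Δ=-0.3309, bond B=23.4820.
  t=1,j=1: stock 97.9400 → up 115.5692 (V=0.1316), down 70.5168 (V=2.0257). Price 0.5031; hedge Δ=-0.0420, bond B=4.6207.
  t=0,j=0: stock 83.0000 → up 97.9400 (V=0.5031), down 59.7600 (V=3.7067). Price 1.1107; hedge Δ=-0.0839, bond B=8.0750.
Root portfolio cost Δ·83+B reproduces V0=1.1107.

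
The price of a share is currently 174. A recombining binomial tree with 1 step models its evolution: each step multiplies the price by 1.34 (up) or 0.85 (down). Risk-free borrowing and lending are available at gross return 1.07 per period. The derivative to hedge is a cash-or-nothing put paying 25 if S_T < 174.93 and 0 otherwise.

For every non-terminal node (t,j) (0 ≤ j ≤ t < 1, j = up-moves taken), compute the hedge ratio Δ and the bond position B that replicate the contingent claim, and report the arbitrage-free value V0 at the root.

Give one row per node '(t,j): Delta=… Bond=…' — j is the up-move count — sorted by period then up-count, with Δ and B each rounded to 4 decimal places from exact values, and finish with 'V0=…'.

No-arbitrage ⇒ martingale measure with p* = (R−d)/(u−d) = 0.4490.
At expiry t=1: V(1,0)=25.0000, V(1,1)=0.0000
Node (0,0) S=174.0000: V=(p*·0.0000+(1−p*)·25.0000)/1.07=12.8743; Δ=(0.0000−25.0000)/(233.1600−147.9000)=-0.2932; B=V−Δ·S=63.8947
Root portfolio cost Δ·174+B reproduces V0=12.8743.

(0,0): Delta=-0.2932 Bond=63.8947
V0=12.8743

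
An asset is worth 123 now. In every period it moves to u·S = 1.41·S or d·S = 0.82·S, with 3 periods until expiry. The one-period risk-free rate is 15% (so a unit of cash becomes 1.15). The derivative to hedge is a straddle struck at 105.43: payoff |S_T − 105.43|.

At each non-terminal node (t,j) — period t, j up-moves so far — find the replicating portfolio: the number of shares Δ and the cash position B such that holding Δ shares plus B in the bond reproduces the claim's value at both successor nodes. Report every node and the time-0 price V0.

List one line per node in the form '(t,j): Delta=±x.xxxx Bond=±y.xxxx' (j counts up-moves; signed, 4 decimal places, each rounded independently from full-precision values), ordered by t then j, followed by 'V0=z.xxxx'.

The replicating-portfolio and risk-neutral prices coincide; use p* = (1.15−0.82)/(1.41−0.82) = 0.5593 for the latter.
Payoff layer (t=3): V(3,0)=37.6117, V(3,1)=11.1843, V(3,2)=95.0898, V(3,3)=239.3662
  t=2,j=0: stock 82.7052 → up 116.6143 (V=11.1843), down 67.8183 (V=37.6117). Price 19.8524; hedge Δ=-0.5416, bond B=64.6447.
  t=2,j=1: stock 142.2126 → up 200.5198 (V=95.0898), down 116.6143 (V=11.1843). Price 50.5343; hedge Δ=1.0000, bond B=-91.6783.
  t=2,j=2: stock 244.5363 → up 344.7962 (V=239.3662), down 200.5198 (V=95.0898). Price 152.8580; hedge Δ=1.0000, bond B=-91.6783.
  t=1,j=0: stock 100.8600 → up 142.2126 (V=50.5343), down 82.7052 (V=19.8524). Price 32.1857; hedge Δ=0.5156, bond B=-19.8176.
  t=1,j=1: stock 173.4300 → up 244.5363 (V=152.8580), down 142.2126 (V=50.5343). Price 93.7098; hedge Δ=1.0000, bond B=-79.7202.
  t=0,j=0: stock 123.0000 → up 173.4300 (V=93.7098), down 100.8600 (V=32.1857). Price 57.9108; hedge Δ=0.8478, bond B=-46.3673.
Self-financing check: at every node Δ·S+B equals the discounted successor values.

(0,0): Delta=0.8478 Bond=-46.3673
(1,0): Delta=0.5156 Bond=-19.8176
(1,1): Delta=1.0000 Bond=-79.7202
(2,0): Delta=-0.5416 Bond=64.6447
(2,1): Delta=1.0000 Bond=-91.6783
(2,2): Delta=1.0000 Bond=-91.6783
V0=57.9108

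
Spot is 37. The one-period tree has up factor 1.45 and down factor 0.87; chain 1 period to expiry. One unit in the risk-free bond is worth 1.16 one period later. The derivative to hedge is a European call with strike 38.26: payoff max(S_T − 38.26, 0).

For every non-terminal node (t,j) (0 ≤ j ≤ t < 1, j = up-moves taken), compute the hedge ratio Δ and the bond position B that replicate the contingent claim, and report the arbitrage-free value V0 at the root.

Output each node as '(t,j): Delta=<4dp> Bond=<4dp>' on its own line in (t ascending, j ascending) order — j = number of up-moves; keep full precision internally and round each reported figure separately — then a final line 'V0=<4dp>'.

(0,0): Delta=0.7171 Bond=-19.9009
V0=6.6336

No-arbitrage ⇒ martingale measure with p* = (R−d)/(u−d) = 0.5000.
Payoff layer (t=1): V(1,0)=0.0000, V(1,1)=15.3900
  t=0,j=0: stock 37.0000 → up 53.6500 (V=15.3900), down 32.1900 (V=0.0000). Price 6.6336; hedge Δ=0.7171, bond B=-19.9009.
Self-financing check: at every node Δ·S+B equals the discounted successor values.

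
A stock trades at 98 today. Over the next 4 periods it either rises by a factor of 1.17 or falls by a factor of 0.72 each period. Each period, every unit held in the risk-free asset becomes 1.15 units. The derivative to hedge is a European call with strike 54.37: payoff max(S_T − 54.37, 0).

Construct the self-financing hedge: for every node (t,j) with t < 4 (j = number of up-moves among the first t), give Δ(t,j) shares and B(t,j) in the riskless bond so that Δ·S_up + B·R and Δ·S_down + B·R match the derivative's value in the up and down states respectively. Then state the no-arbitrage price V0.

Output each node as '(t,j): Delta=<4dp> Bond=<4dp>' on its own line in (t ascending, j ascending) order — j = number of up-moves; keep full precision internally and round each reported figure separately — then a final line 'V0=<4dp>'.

Under the risk-neutral measure, an up-move has probability p* = (R−d)/(u−d) = 0.9556 and values discount at R = 1.15.
Payoff layer (t=4): V(4,0)=0.0000, V(4,1)=0.0000, V(4,2)=15.1745, V(4,3)=58.6398, V(4,4)=129.2709
Node (3,0) S=36.5783: V=(p*·0.0000+(1−p*)·0.0000)/1.15=0.0000; Δ=(0.0000−0.0000)/(42.7966−26.3364)=0.0000; B=V−Δ·S=0.0000
Node (3,1) S=59.4397: V=(p*·15.1745+(1−p*)·0.0000)/1.15=12.6088; Δ=(15.1745−0.0000)/(69.5445−42.7966)=0.5673; B=V−Δ·S=-21.1123
Node (3,2) S=96.5896: V=(p*·58.6398+(1−p*)·15.1745)/1.15=49.3113; Δ=(58.6398−15.1745)/(113.0098−69.5445)=1.0000; B=V−Δ·S=-47.2783
Node (3,3) S=156.9581: V=(p*·129.2709+(1−p*)·58.6398)/1.15=109.6798; Δ=(129.2709−58.6398)/(183.6409−113.0098)=1.0000; B=V−Δ·S=-47.2783
Node (2,0) S=50.8032: V=(p*·12.6088+(1−p*)·0.0000)/1.15=10.4768; Δ=(12.6088−0.0000)/(59.4397−36.5783)=0.5515; B=V−Δ·S=-17.5426
Node (2,1) S=82.5552: V=(p*·49.3113+(1−p*)·12.6088)/1.15=41.4610; Δ=(49.3113−12.6088)/(96.5896−59.4397)=0.9880; B=V−Δ·S=-40.1003
Node (2,2) S=134.1522: V=(p*·109.6798+(1−p*)·49.3113)/1.15=93.0407; Δ=(109.6798−49.3113)/(156.9581−96.5896)=1.0000; B=V−Δ·S=-41.1115
Node (1,0) S=70.5600: V=(p*·41.4610+(1−p*)·10.4768)/1.15=34.8556; Δ=(41.4610−10.4768)/(82.5552−50.8032)=0.9758; B=V−Δ·S=-33.9980
Node (1,1) S=114.6600: V=(p*·93.0407+(1−p*)·41.4610)/1.15=78.9115; Δ=(93.0407−41.4610)/(134.1522−82.5552)=0.9997; B=V−Δ·S=-35.7101
Node (0,0) S=98.0000: V=(p*·78.9115+(1−p*)·34.8556)/1.15=66.9161; Δ=(78.9115−34.8556)/(114.6600−70.5600)=0.9990; B=V−Δ·S=-30.9861
The time-0 hedge costs 66.9161, which is the no-arbitrage price.

(0,0): Delta=0.9990 Bond=-30.9861
(1,0): Delta=0.9758 Bond=-33.9980
(1,1): Delta=0.9997 Bond=-35.7101
(2,0): Delta=0.5515 Bond=-17.5426
(2,1): Delta=0.9880 Bond=-40.1003
(2,2): Delta=1.0000 Bond=-41.1115
(3,0): Delta=0.0000 Bond=0.0000
(3,1): Delta=0.5673 Bond=-21.1123
(3,2): Delta=1.0000 Bond=-47.2783
(3,3): Delta=1.0000 Bond=-47.2783
V0=66.9161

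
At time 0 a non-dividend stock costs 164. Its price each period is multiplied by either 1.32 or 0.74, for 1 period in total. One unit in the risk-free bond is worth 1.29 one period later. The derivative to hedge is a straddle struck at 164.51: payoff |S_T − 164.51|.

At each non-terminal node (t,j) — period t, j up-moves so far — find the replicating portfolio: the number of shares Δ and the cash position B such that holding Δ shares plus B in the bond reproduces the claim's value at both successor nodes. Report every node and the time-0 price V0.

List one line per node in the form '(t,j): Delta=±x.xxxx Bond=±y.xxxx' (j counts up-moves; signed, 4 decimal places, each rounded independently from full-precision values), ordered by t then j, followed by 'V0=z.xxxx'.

(0,0): Delta=0.0927 Bond=24.7263
V0=39.9332

Risk-neutral probability p* = (R−d)/(u−d) = (1.29−0.74)/(1.32−0.74) = 0.9483.
Terminal payoffs: V(1,0)=43.1500, V(1,1)=51.9700
  t=0,j=0: stock 164.0000 → up 216.4800 (V=51.9700), down 121.3600 (V=43.1500). Price 39.9332; hedge Δ=0.0927, bond B=24.7263.
Each (Δ,B) replicates both successor values, so the strategy is self-financing and V0 is arbitrage-free.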